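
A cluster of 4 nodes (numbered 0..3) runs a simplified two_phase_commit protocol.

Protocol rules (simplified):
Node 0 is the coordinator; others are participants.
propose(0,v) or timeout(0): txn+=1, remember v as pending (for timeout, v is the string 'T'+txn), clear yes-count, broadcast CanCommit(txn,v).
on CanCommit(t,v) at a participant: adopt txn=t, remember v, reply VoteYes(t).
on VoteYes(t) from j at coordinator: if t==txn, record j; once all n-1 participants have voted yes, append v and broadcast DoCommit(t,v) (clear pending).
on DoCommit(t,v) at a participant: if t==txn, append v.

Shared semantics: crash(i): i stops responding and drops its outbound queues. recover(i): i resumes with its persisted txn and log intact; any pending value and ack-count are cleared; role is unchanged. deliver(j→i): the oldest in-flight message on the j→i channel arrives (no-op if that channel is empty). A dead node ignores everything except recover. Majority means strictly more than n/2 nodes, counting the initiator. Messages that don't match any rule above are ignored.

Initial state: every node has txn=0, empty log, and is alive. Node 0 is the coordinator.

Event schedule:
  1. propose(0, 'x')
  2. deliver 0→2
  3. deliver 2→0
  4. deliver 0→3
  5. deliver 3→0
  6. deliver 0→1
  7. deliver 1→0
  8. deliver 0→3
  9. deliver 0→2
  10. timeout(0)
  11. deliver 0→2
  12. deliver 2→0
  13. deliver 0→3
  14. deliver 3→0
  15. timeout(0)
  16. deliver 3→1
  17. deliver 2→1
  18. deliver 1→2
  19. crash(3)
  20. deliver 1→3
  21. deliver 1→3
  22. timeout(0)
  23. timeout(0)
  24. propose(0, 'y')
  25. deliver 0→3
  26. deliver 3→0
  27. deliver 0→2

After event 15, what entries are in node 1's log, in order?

[1] propose(0,'x') → N0(coor t1 [-])
[2] deliver 0→2 → N2(part t1 [-])
[3] deliver 2→0 → ∅
[4] deliver 0→3 → N3(part t1 [-])
[5] deliver 3→0 → ∅
[6] deliver 0→1 → N1(part t1 [-])
[7] deliver 1→0 → N0(coor t1 [x])
[8] deliver 0→3 → N3(part t1 [x])
[9] deliver 0→2 → N2(part t1 [x])
[10] timeout(0) → N0(coor t2 [x])
[11] deliver 0→2 → N2(part t2 [x])
[12] deliver 2→0 → ∅
[13] deliver 0→3 → N3(part t2 [x])
[14] deliver 3→0 → ∅
[15] timeout(0) → N0(coor t3 [x])

empty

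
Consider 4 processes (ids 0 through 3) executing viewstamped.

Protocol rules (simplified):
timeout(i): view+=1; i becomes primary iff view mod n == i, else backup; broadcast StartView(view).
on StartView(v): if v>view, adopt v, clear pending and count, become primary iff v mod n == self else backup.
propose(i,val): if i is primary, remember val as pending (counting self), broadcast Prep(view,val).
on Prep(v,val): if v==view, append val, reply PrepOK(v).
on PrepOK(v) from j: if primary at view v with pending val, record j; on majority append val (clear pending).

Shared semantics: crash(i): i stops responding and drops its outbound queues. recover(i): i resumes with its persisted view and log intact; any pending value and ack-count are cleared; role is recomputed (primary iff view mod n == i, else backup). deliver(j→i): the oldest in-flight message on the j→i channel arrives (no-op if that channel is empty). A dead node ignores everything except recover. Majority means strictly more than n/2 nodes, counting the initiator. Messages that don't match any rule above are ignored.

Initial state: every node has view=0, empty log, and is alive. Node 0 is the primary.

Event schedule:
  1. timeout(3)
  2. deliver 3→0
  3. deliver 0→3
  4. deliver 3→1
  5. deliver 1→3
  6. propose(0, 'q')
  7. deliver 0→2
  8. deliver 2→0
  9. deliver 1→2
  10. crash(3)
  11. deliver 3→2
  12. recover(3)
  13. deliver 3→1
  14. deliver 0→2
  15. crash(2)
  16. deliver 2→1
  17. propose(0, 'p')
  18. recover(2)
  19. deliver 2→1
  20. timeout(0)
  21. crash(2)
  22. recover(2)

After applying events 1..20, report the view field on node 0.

2

after 1 — timeout(3): n3:back/v1/[-]
after 2 — deliver 3→0: n0:back/v1/[-]
after 3 — deliver 0→3: ·
after 4 — deliver 3→1: n1:prim/v1/[-]
after 5 — deliver 1→3: ·
after 6 — propose(0,'q'): ·
after 7 — deliver 0→2: ·
after 8 — deliver 2→0: ·
after 9 — deliver 1→2: ·
after 10 — crash(3): n3:✗back/v1/[-]
after 11 — deliver 3→2: ·
after 12 — recover(3): n3:back/v1/[-]
after 13 — deliver 3→1: ·
after 14 — deliver 0→2: ·
after 15 — crash(2): n2:✗back/v0/[-]
after 16 — deliver 2→1: ·
after 17 — propose(0,'p'): ·
after 18 — recover(2): n2:back/v0/[-]
after 19 — deliver 2→1: ·
after 20 — timeout(0): n0:back/v2/[-]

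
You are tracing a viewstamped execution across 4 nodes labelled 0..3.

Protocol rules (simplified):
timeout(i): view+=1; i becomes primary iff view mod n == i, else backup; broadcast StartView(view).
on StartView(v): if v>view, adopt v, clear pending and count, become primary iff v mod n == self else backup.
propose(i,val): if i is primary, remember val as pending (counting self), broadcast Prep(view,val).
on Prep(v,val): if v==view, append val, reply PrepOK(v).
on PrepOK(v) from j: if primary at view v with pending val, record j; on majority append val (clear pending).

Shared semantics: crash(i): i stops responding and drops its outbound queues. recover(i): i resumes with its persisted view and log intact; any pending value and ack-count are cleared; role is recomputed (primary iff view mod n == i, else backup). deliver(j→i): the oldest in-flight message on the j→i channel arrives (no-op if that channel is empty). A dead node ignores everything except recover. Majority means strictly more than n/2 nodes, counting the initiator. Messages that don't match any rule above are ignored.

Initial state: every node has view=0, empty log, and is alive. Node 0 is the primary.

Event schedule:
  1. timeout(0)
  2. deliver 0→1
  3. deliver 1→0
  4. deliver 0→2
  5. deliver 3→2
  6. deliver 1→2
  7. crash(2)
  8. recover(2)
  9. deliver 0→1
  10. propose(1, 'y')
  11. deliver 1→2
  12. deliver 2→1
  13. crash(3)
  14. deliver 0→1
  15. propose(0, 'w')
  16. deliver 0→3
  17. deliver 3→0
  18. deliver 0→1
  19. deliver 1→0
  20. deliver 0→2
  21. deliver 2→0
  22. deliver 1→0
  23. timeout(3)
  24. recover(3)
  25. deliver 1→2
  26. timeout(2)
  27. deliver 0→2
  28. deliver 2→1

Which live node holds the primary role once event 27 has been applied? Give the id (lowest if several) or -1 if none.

1

[1] timeout(0) → N0(back v1 [-])
[2] deliver 0→1 → N1(prim v1 [-])
[3] deliver 1→0 → ∅
[4] deliver 0→2 → N2(back v1 [-])
[5] deliver 3→2 → ∅
[6] deliver 1→2 → ∅
[7] crash(2) → N2(✗back v1 [-])
[8] recover(2) → N2(back v1 [-])
[9] deliver 0→1 → ∅
[10] propose(1,'y') → ∅
[11] deliver 1→2 → N2(back v1 [y])
[12] deliver 2→1 → ∅
[13] crash(3) → N3(✗back v0 [-])
[14] deliver 0→1 → ∅
[15] propose(0,'w') → ∅
[16] deliver 0→3 → ∅
[17] deliver 3→0 → ∅
[18] deliver 0→1 → ∅
[19] deliver 1→0 → N0(back v1 [y])
[20] deliver 0→2 → ∅
[21] deliver 2→0 → ∅
[22] deliver 1→0 → ∅
[23] timeout(3) → ∅
[24] recover(3) → N3(back v0 [-])
[25] deliver 1→2 → ∅
[26] timeout(2) → N2(prim v2 [y])
[27] deliver 0→2 → ∅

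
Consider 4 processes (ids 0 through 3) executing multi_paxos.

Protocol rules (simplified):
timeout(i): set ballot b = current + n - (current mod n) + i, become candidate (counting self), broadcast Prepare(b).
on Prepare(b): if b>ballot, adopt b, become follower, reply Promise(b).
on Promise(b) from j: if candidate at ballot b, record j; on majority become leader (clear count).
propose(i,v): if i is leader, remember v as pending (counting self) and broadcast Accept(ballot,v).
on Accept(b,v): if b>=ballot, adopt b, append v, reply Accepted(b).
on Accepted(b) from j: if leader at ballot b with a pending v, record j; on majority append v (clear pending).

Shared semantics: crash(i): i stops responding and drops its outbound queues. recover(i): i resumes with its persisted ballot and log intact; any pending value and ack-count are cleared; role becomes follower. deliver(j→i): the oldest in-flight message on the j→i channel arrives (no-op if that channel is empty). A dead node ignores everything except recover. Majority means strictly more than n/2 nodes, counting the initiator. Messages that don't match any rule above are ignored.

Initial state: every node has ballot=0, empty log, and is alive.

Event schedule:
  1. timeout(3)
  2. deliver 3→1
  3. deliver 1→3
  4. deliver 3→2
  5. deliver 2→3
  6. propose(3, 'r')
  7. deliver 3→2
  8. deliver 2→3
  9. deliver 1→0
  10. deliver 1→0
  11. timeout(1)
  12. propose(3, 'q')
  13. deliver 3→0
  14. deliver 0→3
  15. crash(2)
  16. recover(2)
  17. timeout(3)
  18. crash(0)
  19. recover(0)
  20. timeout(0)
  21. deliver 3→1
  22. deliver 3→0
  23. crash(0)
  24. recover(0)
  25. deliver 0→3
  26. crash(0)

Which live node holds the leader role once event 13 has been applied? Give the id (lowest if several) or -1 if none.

1. timeout(3):  <3:cand b7 ->
2. deliver 3→1:  <1:foll b7 ->
3. deliver 1→3:  nop
4. deliver 3→2:  <2:foll b7 ->
5. deliver 2→3:  <3:lead b7 ->
6. propose(3,'r'):  nop
7. deliver 3→2:  <2:foll b7 r>
8. deliver 2→3:  nop
9. deliver 1→0:  nop
10. deliver 1→0:  nop
11. timeout(1):  <1:cand b9 ->
12. propose(3,'q'):  nop
13. deliver 3→0:  <0:foll b7 ->

3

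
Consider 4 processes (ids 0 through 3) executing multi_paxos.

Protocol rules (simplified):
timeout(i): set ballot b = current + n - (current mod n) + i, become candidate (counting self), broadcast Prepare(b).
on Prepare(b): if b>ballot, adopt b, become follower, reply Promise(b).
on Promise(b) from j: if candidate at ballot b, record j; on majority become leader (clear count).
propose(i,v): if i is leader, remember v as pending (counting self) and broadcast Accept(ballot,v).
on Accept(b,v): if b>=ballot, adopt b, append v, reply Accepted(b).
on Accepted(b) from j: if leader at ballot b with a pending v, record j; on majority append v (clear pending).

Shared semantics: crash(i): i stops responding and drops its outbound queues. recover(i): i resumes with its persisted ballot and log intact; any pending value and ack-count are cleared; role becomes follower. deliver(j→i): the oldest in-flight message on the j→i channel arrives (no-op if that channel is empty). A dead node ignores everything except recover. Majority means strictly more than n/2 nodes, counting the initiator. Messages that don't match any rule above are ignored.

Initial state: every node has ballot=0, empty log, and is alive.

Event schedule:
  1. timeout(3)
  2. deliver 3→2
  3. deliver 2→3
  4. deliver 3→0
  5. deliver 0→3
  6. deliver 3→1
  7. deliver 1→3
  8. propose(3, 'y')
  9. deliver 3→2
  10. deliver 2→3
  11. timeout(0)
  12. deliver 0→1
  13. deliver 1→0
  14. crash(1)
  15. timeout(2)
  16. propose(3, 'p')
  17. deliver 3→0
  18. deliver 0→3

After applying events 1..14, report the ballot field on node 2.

7

after 1 — timeout(3): n3:cand/b7/[-]
after 2 — deliver 3→2: n2:foll/b7/[-]
after 3 — deliver 2→3: ·
after 4 — deliver 3→0: n0:foll/b7/[-]
after 5 — deliver 0→3: n3:lead/b7/[-]
after 6 — deliver 3→1: n1:foll/b7/[-]
after 7 — deliver 1→3: ·
after 8 — propose(3,'y'): ·
after 9 — deliver 3→2: n2:foll/b7/[y]
after 10 — deliver 2→3: ·
after 11 — timeout(0): n0:cand/b8/[-]
after 12 — deliver 0→1: n1:foll/b8/[-]
after 13 — deliver 1→0: ·
after 14 — crash(1): n1:✗foll/b8/[-]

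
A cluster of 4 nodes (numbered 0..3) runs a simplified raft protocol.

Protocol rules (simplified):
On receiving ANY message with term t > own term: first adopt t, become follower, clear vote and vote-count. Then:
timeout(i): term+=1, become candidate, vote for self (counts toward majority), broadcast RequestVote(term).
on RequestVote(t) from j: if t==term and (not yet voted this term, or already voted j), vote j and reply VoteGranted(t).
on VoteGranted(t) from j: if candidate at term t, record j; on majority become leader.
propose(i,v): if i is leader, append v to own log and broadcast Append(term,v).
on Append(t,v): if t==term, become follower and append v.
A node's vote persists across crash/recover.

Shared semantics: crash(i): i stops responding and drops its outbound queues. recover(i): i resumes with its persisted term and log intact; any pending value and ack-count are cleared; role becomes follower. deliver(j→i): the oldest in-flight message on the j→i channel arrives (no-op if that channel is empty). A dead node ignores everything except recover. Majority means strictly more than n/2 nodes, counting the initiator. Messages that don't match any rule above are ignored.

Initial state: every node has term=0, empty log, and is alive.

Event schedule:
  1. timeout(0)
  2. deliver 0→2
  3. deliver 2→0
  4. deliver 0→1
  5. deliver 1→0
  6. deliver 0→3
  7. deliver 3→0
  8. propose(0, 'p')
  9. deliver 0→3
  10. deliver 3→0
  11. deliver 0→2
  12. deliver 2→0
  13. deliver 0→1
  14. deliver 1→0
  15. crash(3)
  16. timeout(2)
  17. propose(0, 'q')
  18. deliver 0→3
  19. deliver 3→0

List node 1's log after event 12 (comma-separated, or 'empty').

e1 timeout(0): 0[cand,t=1,-]
e2 deliver 0→2: 2[foll,t=1,-]
e3 deliver 2→0: ·
e4 deliver 0→1: 1[foll,t=1,-]
e5 deliver 1→0: 0[lead,t=1,-]
e6 deliver 0→3: 3[foll,t=1,-]
e7 deliver 3→0: ·
e8 propose(0,'p'): 0[lead,t=1,p]
e9 deliver 0→3: 3[foll,t=1,p]
e10 deliver 3→0: ·
e11 deliver 0→2: 2[foll,t=1,p]
e12 deliver 2→0: ·

empty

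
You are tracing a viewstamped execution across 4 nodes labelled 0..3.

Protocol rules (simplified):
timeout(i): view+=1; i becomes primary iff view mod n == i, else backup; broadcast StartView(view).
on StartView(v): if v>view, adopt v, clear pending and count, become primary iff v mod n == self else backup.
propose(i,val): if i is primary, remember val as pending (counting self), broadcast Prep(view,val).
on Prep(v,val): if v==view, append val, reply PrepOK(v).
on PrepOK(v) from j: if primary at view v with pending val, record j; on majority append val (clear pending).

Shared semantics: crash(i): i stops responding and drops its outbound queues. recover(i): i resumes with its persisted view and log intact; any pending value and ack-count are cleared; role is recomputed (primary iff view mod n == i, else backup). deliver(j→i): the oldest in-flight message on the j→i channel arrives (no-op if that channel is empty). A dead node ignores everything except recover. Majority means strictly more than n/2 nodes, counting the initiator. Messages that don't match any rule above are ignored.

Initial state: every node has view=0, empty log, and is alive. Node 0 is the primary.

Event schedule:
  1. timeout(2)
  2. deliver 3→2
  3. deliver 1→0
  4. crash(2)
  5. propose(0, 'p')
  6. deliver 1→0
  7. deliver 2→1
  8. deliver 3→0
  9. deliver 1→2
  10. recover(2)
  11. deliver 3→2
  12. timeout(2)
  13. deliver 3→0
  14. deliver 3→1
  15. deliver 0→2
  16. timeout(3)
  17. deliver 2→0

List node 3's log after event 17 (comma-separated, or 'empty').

empty

e1 timeout(2): 2[back,v=1,-]
e2 deliver 3→2: ·
e3 deliver 1→0: ·
e4 crash(2): 2[✗back,v=1,-]
e5 propose(0,'p'): ·
e6 deliver 1→0: ·
e7 deliver 2→1: ·
e8 deliver 3→0: ·
e9 deliver 1→2: ·
e10 recover(2): 2[back,v=1,-]
e11 deliver 3→2: ·
e12 timeout(2): 2[prim,v=2,-]
e13 deliver 3→0: ·
e14 deliver 3→1: ·
e15 deliver 0→2: ·
e16 timeout(3): 3[back,v=1,-]
e17 deliver 2→0: 0[back,v=2,-]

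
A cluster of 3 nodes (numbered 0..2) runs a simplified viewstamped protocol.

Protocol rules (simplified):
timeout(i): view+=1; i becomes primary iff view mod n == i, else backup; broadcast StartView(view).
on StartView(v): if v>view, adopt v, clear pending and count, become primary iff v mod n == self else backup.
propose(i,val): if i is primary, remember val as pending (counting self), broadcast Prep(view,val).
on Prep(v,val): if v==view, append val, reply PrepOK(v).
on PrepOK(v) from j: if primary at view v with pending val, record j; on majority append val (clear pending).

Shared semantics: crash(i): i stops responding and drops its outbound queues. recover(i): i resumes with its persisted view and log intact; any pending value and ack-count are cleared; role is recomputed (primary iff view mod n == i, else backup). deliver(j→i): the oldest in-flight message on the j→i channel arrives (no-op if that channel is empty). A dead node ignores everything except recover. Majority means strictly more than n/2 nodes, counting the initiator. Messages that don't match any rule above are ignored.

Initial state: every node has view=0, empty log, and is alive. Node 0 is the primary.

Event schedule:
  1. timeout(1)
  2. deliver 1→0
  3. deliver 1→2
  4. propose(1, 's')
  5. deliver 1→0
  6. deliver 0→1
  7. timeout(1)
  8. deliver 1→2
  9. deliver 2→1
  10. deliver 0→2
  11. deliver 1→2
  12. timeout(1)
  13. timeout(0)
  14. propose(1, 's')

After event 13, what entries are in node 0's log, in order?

1. timeout(1):  <1:prim v1 ->
2. deliver 1→0:  <0:back v1 ->
3. deliver 1→2:  <2:back v1 ->
4. propose(1,'s'):  nop
5. deliver 1→0:  <0:back v1 s>
6. deliver 0→1:  <1:prim v1 s>
7. timeout(1):  <1:back v2 s>
8. deliver 1→2:  <2:back v1 s>
9. deliver 2→1:  nop
10. deliver 0→2:  nop
11. deliver 1→2:  <2:prim v2 s>
12. timeout(1):  <1:back v3 s>
13. timeout(0):  <0:back v2 s>

s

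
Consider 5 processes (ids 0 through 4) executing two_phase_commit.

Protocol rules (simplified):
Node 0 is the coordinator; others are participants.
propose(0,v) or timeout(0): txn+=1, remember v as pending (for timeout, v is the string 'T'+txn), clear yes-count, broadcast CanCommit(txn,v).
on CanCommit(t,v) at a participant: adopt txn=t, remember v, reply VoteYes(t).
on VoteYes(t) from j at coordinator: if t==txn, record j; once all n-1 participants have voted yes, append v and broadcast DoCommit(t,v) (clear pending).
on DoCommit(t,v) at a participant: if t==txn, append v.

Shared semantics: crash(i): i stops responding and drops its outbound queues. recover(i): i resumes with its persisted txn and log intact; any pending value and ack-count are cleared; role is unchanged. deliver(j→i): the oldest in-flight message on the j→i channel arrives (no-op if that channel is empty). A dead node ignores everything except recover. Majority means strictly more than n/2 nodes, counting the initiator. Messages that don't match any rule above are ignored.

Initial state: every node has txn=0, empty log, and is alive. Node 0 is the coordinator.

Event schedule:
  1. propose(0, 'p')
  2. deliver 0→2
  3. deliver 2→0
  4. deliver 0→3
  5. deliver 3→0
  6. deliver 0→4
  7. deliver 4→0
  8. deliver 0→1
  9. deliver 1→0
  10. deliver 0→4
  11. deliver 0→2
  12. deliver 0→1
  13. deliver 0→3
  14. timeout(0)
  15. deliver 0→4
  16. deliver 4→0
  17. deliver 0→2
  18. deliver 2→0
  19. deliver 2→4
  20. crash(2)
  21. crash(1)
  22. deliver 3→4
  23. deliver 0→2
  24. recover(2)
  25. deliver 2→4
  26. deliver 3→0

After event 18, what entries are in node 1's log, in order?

step 1 propose(0,'p'): 0={coor,t=1,log=-}
step 2 deliver 0→2: 2={part,t=1,log=-}
step 3 deliver 2→0: —
step 4 deliver 0→3: 3={part,t=1,log=-}
step 5 deliver 3→0: —
step 6 deliver 0→4: 4={part,t=1,log=-}
step 7 deliver 4→0: —
step 8 deliver 0→1: 1={part,t=1,log=-}
step 9 deliver 1→0: 0={coor,t=1,log=p}
step 10 deliver 0→4: 4={part,t=1,log=p}
step 11 deliver 0→2: 2={part,t=1,log=p}
step 12 deliver 0→1: 1={part,t=1,log=p}
step 13 deliver 0→3: 3={part,t=1,log=p}
step 14 timeout(0): 0={coor,t=2,log=p}
step 15 deliver 0→4: 4={part,t=2,log=p}
step 16 deliver 4→0: —
step 17 deliver 0→2: 2={part,t=2,log=p}
step 18 deliver 2→0: —

p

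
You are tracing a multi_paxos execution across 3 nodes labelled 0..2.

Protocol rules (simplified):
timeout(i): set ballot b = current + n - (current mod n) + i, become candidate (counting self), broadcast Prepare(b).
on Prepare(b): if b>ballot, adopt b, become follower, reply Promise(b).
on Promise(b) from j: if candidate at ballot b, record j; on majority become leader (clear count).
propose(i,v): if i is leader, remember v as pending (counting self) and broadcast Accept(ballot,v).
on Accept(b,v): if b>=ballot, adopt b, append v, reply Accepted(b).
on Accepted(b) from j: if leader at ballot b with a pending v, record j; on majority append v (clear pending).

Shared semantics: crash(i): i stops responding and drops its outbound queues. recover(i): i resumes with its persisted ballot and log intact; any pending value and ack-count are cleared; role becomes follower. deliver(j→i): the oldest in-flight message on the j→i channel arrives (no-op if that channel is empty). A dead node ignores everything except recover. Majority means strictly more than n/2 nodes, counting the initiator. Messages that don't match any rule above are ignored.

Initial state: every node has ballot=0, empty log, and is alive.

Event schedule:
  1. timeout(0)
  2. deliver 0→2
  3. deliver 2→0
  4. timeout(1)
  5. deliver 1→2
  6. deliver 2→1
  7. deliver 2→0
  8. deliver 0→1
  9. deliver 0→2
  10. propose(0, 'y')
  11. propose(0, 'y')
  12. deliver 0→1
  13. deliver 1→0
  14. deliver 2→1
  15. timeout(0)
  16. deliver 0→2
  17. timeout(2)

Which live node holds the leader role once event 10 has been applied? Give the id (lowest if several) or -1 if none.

after 1 — timeout(0): n0:cand/b3/[-]
after 2 — deliver 0→2: n2:foll/b3/[-]
after 3 — deliver 2→0: n0:lead/b3/[-]
after 4 — timeout(1): n1:cand/b4/[-]
after 5 — deliver 1→2: n2:foll/b4/[-]
after 6 — deliver 2→1: n1:lead/b4/[-]
after 7 — deliver 2→0: ·
after 8 — deliver 0→1: ·
after 9 — deliver 0→2: ·
after 10 — propose(0,'y'): ·

0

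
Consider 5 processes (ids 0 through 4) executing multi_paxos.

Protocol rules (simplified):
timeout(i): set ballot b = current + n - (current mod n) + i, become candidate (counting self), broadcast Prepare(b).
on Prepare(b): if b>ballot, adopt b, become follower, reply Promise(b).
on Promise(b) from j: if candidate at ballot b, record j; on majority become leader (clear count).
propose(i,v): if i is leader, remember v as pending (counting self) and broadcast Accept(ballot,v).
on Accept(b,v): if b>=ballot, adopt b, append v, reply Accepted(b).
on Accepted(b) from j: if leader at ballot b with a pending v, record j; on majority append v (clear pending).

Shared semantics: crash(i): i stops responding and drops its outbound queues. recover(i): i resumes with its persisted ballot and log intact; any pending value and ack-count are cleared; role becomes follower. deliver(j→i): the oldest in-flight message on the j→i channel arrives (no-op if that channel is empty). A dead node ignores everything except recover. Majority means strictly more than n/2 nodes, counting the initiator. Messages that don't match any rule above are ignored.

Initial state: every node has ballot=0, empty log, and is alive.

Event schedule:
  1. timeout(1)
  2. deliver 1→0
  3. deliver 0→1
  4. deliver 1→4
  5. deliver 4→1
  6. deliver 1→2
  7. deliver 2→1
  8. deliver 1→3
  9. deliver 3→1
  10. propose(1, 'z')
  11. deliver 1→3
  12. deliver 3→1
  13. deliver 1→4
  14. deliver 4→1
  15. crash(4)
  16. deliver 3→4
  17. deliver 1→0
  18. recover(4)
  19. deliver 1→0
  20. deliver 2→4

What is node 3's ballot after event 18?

6

1. timeout(1):  <1:cand b6 ->
2. deliver 1→0:  <0:foll b6 ->
3. deliver 0→1:  nop
4. deliver 1→4:  <4:foll b6 ->
5. deliver 4→1:  <1:lead b6 ->
6. deliver 1→2:  <2:foll b6 ->
7. deliver 2→1:  nop
8. deliver 1→3:  <3:foll b6 ->
9. deliver 3→1:  nop
10. propose(1,'z'):  nop
11. deliver 1→3:  <3:foll b6 z>
12. deliver 3→1:  nop
13. deliver 1→4:  <4:foll b6 z>
14. deliver 4→1:  <1:lead b6 z>
15. crash(4):  <4:✗foll b6 z>
16. deliver 3→4:  nop
17. deliver 1→0:  <0:foll b6 z>
18. recover(4):  <4:foll b6 z>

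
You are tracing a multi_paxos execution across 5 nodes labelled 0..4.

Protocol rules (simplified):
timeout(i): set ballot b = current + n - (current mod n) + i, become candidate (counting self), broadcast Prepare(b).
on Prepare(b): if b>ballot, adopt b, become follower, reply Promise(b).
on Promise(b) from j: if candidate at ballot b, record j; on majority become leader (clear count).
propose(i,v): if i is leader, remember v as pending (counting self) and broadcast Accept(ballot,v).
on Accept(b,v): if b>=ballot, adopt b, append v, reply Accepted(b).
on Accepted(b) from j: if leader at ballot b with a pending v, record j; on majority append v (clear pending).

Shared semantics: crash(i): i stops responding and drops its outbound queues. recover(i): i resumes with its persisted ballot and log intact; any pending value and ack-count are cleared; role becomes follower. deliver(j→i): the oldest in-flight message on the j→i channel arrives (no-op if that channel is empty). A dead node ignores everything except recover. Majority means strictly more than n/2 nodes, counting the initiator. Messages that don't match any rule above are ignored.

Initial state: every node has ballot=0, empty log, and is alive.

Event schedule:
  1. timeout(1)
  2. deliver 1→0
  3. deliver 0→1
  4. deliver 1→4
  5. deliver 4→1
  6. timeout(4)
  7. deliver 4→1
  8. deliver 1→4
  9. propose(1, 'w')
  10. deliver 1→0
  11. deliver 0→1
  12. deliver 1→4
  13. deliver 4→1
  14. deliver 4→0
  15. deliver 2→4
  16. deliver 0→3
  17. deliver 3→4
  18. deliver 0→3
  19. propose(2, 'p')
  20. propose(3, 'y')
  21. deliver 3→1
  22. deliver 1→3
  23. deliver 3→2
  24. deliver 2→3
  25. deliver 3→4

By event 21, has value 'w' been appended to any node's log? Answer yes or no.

after 1 — timeout(1): n1:cand/b6/[-]
after 2 — deliver 1→0: n0:foll/b6/[-]
after 3 — deliver 0→1: ·
after 4 — deliver 1→4: n4:foll/b6/[-]
after 5 — deliver 4→1: n1:lead/b6/[-]
after 6 — timeout(4): n4:cand/b14/[-]
after 7 — deliver 4→1: n1:foll/b14/[-]
after 8 — deliver 1→4: ·
after 9 — propose(1,'w'): ·
after 10 — deliver 1→0: ·
after 11 — deliver 0→1: ·
after 12 — deliver 1→4: ·
after 13 — deliver 4→1: ·
after 14 — deliver 4→0: n0:foll/b14/[-]
after 15 — deliver 2→4: ·
after 16 — deliver 0→3: ·
after 17 — deliver 3→4: ·
after 18 — deliver 0→3: ·
after 19 — propose(2,'p'): ·
after 20 — propose(3,'y'): ·
after 21 — deliver 3→1: ·

no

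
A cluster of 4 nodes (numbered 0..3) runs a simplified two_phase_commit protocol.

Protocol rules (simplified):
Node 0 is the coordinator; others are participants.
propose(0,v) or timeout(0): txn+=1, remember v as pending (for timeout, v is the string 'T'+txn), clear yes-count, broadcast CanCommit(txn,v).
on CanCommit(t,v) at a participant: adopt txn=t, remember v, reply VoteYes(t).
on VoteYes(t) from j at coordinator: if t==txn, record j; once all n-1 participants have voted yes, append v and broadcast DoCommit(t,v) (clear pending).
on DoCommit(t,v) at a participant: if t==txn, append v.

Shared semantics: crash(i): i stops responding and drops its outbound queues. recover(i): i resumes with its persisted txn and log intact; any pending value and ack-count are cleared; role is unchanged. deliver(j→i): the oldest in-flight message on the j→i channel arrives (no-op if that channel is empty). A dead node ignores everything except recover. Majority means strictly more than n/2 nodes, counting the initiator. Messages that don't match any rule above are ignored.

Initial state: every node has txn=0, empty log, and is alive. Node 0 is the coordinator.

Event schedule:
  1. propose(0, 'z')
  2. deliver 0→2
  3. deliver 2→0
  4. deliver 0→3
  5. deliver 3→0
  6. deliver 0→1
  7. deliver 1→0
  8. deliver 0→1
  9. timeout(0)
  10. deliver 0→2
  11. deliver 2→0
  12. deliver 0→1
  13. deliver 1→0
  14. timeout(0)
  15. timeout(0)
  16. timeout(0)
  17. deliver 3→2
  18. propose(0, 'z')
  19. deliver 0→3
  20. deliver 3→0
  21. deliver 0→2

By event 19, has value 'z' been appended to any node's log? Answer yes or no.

yes

e1 propose(0,'z'): 0[coor,t=1,-]
e2 deliver 0→2: 2[part,t=1,-]
e3 deliver 2→0: ·
e4 deliver 0→3: 3[part,t=1,-]
e5 deliver 3→0: ·
e6 deliver 0→1: 1[part,t=1,-]
e7 deliver 1→0: 0[coor,t=1,z]
e8 deliver 0→1: 1[part,t=1,z]
e9 timeout(0): 0[coor,t=2,z]
e10 deliver 0→2: 2[part,t=1,z]
e11 deliver 2→0: ·
e12 deliver 0→1: 1[part,t=2,z]
e13 deliver 1→0: ·
e14 timeout(0): 0[coor,t=3,z]
e15 timeout(0): 0[coor,t=4,z]
e16 timeout(0): 0[coor,t=5,z]
e17 deliver 3→2: ·
e18 propose(0,'z'): 0[coor,t=6,z]
e19 deliver 0→3: 3[part,t=1,z]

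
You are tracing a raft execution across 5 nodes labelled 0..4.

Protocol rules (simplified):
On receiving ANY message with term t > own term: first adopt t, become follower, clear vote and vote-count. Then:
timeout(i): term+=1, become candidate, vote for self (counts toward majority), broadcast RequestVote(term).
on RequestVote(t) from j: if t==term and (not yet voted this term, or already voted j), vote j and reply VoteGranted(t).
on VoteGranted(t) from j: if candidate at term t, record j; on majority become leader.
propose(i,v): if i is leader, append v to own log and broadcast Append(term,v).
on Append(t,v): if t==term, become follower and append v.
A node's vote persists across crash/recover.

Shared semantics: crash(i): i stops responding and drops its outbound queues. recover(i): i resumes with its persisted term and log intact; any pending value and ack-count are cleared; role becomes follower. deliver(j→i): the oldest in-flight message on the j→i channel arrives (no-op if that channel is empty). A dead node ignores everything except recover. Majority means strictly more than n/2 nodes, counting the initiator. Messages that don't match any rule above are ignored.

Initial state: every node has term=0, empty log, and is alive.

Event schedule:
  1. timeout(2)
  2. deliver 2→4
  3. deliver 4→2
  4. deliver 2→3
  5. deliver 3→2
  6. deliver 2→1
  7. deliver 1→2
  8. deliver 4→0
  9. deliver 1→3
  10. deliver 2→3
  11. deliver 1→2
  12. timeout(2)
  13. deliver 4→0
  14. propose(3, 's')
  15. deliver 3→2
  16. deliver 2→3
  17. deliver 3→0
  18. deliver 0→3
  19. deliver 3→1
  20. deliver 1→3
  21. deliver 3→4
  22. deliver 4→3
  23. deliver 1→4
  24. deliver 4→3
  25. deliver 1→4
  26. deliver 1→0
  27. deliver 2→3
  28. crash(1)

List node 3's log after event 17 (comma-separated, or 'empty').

after 1 — timeout(2): n2:cand/t1/[-]
after 2 — deliver 2→4: n4:foll/t1/[-]
after 3 — deliver 4→2: ·
after 4 — deliver 2→3: n3:foll/t1/[-]
after 5 — deliver 3→2: n2:lead/t1/[-]
after 6 — deliver 2→1: n1:foll/t1/[-]
after 7 — deliver 1→2: ·
after 8 — deliver 4→0: ·
after 9 — deliver 1→3: ·
after 10 — deliver 2→3: ·
after 11 — deliver 1→2: ·
after 12 — timeout(2): n2:cand/t2/[-]
after 13 — deliver 4→0: ·
after 14 — propose(3,'s'): ·
after 15 — deliver 3→2: ·
after 16 — deliver 2→3: n3:foll/t2/[-]
after 17 — deliver 3→0: ·

empty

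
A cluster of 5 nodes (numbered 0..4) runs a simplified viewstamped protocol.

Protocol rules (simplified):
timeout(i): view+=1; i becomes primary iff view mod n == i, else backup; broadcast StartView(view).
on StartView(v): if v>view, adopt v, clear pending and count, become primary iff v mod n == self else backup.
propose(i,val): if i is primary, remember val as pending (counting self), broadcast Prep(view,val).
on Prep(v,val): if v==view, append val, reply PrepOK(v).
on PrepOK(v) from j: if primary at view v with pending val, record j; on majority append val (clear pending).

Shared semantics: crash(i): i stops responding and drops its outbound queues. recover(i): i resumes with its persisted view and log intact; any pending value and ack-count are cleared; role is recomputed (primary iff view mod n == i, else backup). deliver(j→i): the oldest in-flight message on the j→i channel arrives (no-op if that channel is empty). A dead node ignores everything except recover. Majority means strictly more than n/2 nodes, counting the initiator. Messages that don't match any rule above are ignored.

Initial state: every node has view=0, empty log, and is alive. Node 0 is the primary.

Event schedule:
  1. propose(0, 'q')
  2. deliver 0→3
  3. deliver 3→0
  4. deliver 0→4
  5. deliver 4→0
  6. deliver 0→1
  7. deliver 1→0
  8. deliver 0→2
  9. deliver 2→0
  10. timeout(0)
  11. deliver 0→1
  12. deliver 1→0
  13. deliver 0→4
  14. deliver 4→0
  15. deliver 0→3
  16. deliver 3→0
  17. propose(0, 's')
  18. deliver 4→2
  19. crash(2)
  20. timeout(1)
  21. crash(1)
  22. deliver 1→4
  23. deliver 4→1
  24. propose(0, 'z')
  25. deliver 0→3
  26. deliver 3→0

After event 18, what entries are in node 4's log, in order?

q

after 1 — propose(0,'q'): ·
after 2 — deliver 0→3: n3:back/v0/[q]
after 3 — deliver 3→0: ·
after 4 — deliver 0→4: n4:back/v0/[q]
after 5 — deliver 4→0: n0:prim/v0/[q]
after 6 — deliver 0→1: n1:back/v0/[q]
after 7 — deliver 1→0: ·
after 8 — deliver 0→2: n2:back/v0/[q]
after 9 — deliver 2→0: ·
after 10 — timeout(0): n0:back/v1/[q]
after 11 — deliver 0→1: n1:prim/v1/[q]
after 12 — deliver 1→0: ·
after 13 — deliver 0→4: n4:back/v1/[q]
after 14 — deliver 4→0: ·
after 15 — deliver 0→3: n3:back/v1/[q]
after 16 — deliver 3→0: ·
after 17 — propose(0,'s'): ·
after 18 — deliver 4→2: ·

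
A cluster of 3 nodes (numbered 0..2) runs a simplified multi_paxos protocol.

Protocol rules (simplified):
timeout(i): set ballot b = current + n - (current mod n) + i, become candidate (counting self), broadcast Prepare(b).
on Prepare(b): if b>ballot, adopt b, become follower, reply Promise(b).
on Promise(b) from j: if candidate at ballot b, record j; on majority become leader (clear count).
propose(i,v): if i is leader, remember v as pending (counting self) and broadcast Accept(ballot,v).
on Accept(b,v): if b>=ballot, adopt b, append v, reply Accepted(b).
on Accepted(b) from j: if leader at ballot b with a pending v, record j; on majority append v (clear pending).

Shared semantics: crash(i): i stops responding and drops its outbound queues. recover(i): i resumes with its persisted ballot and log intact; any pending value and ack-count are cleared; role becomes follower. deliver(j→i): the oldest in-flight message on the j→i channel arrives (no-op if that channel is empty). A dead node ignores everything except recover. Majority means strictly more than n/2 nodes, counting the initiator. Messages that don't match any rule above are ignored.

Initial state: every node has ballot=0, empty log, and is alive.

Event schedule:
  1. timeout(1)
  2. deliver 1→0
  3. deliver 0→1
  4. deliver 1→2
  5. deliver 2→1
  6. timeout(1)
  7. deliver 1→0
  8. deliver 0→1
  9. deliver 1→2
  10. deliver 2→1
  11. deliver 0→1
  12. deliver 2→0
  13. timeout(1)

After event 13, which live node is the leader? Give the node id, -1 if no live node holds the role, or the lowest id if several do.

-1

after 1 — timeout(1): n1:cand/b4/[-]
after 2 — deliver 1→0: n0:foll/b4/[-]
after 3 — deliver 0→1: n1:lead/b4/[-]
after 4 — deliver 1→2: n2:foll/b4/[-]
after 5 — deliver 2→1: ·
after 6 — timeout(1): n1:cand/b7/[-]
after 7 — deliver 1→0: n0:foll/b7/[-]
after 8 — deliver 0→1: n1:lead/b7/[-]
after 9 — deliver 1→2: n2:foll/b7/[-]
after 10 — deliver 2→1: ·
after 11 — deliver 0→1: ·
after 12 — deliver 2→0: ·
after 13 — timeout(1): n1:cand/b10/[-]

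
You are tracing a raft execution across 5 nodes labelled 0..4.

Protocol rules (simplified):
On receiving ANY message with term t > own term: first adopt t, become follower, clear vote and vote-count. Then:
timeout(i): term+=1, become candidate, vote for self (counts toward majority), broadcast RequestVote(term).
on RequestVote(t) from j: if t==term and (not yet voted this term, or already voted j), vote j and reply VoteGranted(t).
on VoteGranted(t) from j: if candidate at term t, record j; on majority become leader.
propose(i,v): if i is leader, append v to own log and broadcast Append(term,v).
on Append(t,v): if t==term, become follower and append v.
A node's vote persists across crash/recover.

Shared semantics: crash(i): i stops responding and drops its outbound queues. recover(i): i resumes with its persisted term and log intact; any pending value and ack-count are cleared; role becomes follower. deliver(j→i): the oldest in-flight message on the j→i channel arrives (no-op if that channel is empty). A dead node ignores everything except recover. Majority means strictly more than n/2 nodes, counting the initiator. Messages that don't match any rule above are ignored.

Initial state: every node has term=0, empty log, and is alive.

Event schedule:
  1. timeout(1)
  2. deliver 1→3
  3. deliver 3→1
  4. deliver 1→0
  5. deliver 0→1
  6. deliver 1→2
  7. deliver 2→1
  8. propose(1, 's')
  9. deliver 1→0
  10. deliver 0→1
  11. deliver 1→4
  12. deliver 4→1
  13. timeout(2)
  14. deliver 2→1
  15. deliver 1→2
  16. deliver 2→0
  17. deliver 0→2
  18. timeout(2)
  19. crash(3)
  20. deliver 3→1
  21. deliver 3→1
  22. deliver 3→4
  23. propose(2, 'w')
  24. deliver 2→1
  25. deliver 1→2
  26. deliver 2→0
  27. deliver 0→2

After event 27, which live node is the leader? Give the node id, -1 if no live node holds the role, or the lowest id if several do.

-1

step 1 timeout(1): 1={cand,t=1,log=-}
step 2 deliver 1→3: 3={foll,t=1,log=-}
step 3 deliver 3→1: —
step 4 deliver 1→0: 0={foll,t=1,log=-}
step 5 deliver 0→1: 1={lead,t=1,log=-}
step 6 deliver 1→2: 2={foll,t=1,log=-}
step 7 deliver 2→1: —
step 8 propose(1,'s'): 1={lead,t=1,log=s}
step 9 deliver 1→0: 0={foll,t=1,log=s}
step 10 deliver 0→1: —
step 11 deliver 1→4: 4={foll,t=1,log=-}
step 12 deliver 4→1: —
step 13 timeout(2): 2={cand,t=2,log=-}
step 14 deliver 2→1: 1={foll,t=2,log=s}
step 15 deliver 1→2: —
step 16 deliver 2→0: 0={foll,t=2,log=s}
step 17 deliver 0→2: —
step 18 timeout(2): 2={cand,t=3,log=-}
step 19 crash(3): 3={✗foll,t=1,log=-}
step 20 deliver 3→1: —
step 21 deliver 3→1: —
step 22 deliver 3→4: —
step 23 propose(2,'w'): —
step 24 deliver 2→1: 1={foll,t=3,log=s}
step 25 deliver 1→2: —
step 26 deliver 2→0: 0={foll,t=3,log=s}
step 27 deliver 0→2: —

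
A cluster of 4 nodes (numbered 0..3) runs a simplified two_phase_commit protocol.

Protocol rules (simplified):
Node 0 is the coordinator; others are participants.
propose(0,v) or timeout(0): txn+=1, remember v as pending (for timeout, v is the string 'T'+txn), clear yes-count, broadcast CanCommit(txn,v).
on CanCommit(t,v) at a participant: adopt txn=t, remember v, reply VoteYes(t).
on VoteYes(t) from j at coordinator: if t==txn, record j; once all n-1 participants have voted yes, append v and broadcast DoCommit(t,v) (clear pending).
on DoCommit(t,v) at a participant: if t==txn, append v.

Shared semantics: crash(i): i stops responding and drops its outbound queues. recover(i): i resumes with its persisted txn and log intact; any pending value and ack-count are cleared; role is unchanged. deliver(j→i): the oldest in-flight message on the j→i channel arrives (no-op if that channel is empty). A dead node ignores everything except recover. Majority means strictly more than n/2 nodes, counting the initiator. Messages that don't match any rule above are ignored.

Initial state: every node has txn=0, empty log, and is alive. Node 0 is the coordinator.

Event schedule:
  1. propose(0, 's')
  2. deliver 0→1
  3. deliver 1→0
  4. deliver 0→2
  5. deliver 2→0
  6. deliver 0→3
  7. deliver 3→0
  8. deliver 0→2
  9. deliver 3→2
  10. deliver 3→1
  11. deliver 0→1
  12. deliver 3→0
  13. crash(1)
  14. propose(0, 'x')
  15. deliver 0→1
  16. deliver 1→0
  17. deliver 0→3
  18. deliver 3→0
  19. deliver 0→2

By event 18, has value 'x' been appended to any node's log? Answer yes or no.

no

step 1 propose(0,'s'): 0={coor,t=1,log=-}
step 2 deliver 0→1: 1={part,t=1,log=-}
step 3 deliver 1→0: —
step 4 deliver 0→2: 2={part,t=1,log=-}
step 5 deliver 2→0: —
step 6 deliver 0→3: 3={part,t=1,log=-}
step 7 deliver 3→0: 0={coor,t=1,log=s}
step 8 deliver 0→2: 2={part,t=1,log=s}
step 9 deliver 3→2: —
step 10 deliver 3→1: —
step 11 deliver 0→1: 1={part,t=1,log=s}
step 12 deliver 3→0: —
step 13 crash(1): 1={✗part,t=1,log=s}
step 14 propose(0,'x'): 0={coor,t=2,log=s}
step 15 deliver 0→1: —
step 16 deliver 1→0: —
step 17 deliver 0→3: 3={part,t=1,log=s}
step 18 deliver 3→0: —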